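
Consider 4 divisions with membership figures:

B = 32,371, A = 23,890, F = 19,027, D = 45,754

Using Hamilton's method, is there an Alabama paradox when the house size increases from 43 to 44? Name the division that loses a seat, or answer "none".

At 43 seats: B 12, A 8, F 7, D 16.
At 44 seats: B 12, A 9, F 7, D 16.
No division's allocation decreased.

none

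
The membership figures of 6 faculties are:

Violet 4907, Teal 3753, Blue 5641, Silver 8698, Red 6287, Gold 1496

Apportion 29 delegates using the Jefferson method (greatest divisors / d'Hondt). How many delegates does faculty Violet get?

Standard divisor 30782/29 ≈ 1061.448; standard quotas: Violet 4.623, Teal 3.536, Blue 5.314, Silver 8.194, Red 5.923, Gold 1.409.
Rounding down gives 4, 3, 5, 8, 5, 1 = 26 seats, so the divisor must be adjusted.
With modified divisor 950: modified quotas Violet 5.165, Teal 3.951, Blue 5.938, Silver 9.156, Red 6.618, Gold 1.575.
Rounding down: Violet 5, Teal 3, Blue 5, Silver 9, Red 6, Gold 1 (total 29).
Violet receives 5.

5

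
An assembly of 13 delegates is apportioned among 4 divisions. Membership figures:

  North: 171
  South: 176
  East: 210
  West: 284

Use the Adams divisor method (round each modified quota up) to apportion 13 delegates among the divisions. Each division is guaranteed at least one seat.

North 3; South 3; East 3; West 4

Standard divisor 841/13 ≈ 64.692; standard quotas: North 2.643, South 2.721, East 3.246, West 4.390.
Rounding up gives 3, 3, 4, 5 = 15 seats, so the divisor must be adjusted.
With modified divisor 80: modified quotas North 2.138, South 2.200, East 2.625, West 3.550.
Rounding up: North 3, South 3, East 3, West 4 (total 13).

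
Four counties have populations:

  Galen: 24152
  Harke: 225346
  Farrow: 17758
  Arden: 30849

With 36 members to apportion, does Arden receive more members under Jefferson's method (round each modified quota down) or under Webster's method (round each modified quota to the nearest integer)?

Webster

Jefferson: Galen 3, Harke 28, Farrow 2, Arden 3.
Webster: Galen 3, Harke 27, Farrow 2, Arden 4.
Arden gets 3 under Jefferson and 4 under Webster.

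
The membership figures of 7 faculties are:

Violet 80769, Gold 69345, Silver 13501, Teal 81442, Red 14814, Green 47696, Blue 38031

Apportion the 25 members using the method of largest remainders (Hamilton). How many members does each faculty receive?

Total 345598; standard divisor 345598/25 ≈ 13823.92.
Standard quotas: Violet 5.8427, Gold 5.0163, Silver 0.9766, Teal 5.8914, Red 1.0716, Green 3.4503, Blue 2.7511.
Lower quotas: Violet 5, Gold 5, Silver 0, Teal 5, Red 1, Green 3, Blue 2 (sum 21, leaving 4 seats).
Remainders in descending order: Silver 0.9766, Teal 0.8914, Violet 0.8427, Blue 0.7511, Green 0.4503, Red 0.0716, Gold 0.0163.
Largest remainders: Silver, Teal, Violet, Blue receive the extra seats.

Violet=6, Gold=5, Silver=1, Teal=6, Red=1, Green=3, Blue=3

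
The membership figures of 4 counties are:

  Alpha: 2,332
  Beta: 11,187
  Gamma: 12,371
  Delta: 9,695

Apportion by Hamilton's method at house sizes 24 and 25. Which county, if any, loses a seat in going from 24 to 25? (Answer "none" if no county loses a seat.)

Alpha

At 24 seats: Alpha 2, Beta 8, Gamma 8, Delta 6.
At 25 seats: Alpha 1, Beta 8, Gamma 9, Delta 7.
Alpha drops from 2 to 1.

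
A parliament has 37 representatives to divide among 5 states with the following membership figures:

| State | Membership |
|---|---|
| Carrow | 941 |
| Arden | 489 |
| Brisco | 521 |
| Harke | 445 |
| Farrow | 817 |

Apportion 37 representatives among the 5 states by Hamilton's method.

Carrow: 11, Arden: 6, Brisco: 6, Harke: 5, Farrow: 9

Standard divisor: 3213 ÷ 37 ≈ 86.838.
Standard quotas: Carrow 10.836, Arden 5.631, Brisco 6.000, Harke 5.124, Farrow 9.408.
Lower quotas: Carrow 10, Arden 5, Brisco 5, Harke 5, Farrow 9 (sum 34, leaving 3 seats).
Remainders in descending order: Brisco 1.000, Carrow 0.836, Arden 0.631, Farrow 0.408, Harke 0.124.
The surplus seats go to Brisco, Carrow, Arden.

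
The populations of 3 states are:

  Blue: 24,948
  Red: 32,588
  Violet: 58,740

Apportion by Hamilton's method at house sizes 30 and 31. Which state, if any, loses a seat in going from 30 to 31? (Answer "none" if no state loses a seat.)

Blue

At 30 seats: Blue 7, Red 8, Violet 15.
At 31 seats: Blue 6, Red 9, Violet 16.
Blue drops from 7 to 6.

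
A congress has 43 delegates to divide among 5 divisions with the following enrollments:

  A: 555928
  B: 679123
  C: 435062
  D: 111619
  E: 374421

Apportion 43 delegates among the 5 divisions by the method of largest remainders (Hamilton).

Total 2156153; standard divisor 2156153/43 ≈ 50143.093.
Standard quotas: A 11.0868, B 13.5437, C 8.6764, D 2.2260, E 7.4671.
Lower quotas: A 11, B 13, C 8, D 2, E 7 (sum 41, leaving 2 seats).
Remainders in descending order: C 0.6764, B 0.5437, E 0.4671, D 0.2260, A 0.0868.
The surplus seats go to C, B.

A=11, B=14, C=9, D=2, E=7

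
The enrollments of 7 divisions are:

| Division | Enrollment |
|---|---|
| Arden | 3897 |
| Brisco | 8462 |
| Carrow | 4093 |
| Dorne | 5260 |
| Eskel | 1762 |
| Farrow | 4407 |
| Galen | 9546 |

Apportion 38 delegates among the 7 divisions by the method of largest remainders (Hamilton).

Standard divisor: 37427 ÷ 38 ≈ 984.921.
Standard quotas: Arden 3.9567, Brisco 8.5916, Carrow 4.1557, Dorne 5.3405, Eskel 1.7890, Farrow 4.4745, Galen 9.6921.
Lower quotas: Arden 3, Brisco 8, Carrow 4, Dorne 5, Eskel 1, Farrow 4, Galen 9 (sum 34, leaving 4 seats).
Remainders in descending order: Arden 0.9567, Eskel 0.7890, Galen 0.6921, Brisco 0.5916, Farrow 0.4745, Dorne 0.3405, Carrow 0.1557.
The surplus seats go to Arden, Eskel, Galen, Brisco.

Arden: 4, Brisco: 9, Carrow: 4, Dorne: 5, Eskel: 2, Farrow: 4, Galen: 10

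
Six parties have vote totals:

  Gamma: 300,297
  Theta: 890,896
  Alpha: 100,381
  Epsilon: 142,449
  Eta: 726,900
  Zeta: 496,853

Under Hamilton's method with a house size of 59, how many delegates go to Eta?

16

The standard divisor is 2657776/59 ≈ 45047.051.
Standard quotas: Gamma 6.6663, Theta 19.7770, Alpha 2.2284, Epsilon 3.1622, Eta 16.1365, Zeta 11.0296.
Lower quotas: Gamma 6, Theta 19, Alpha 2, Epsilon 3, Eta 16, Zeta 11 (sum 57, leaving 2 seats).
Remainders in descending order: Theta 0.7770, Gamma 0.6663, Alpha 0.2284, Epsilon 0.1622, Eta 0.1365, Zeta 0.0296.
The surplus seats go to Theta, Gamma.
Eta receives 16.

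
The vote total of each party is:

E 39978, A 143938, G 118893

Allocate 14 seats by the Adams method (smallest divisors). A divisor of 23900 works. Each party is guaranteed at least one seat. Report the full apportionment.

With modified divisor 23900: modified quotas E 1.673, A 6.023, G 4.975.
Rounding up: E 2, A 7, G 5 (total 14).

E=2, A=7, G=5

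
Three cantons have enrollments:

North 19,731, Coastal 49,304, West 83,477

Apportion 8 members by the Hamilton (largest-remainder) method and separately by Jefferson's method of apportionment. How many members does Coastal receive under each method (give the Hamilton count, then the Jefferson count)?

3 and 2

Hamilton: North 1, Coastal 3, West 4.
Jefferson: North 1, Coastal 2, West 5.
Coastal gets 3 under Hamilton and 2 under Jefferson.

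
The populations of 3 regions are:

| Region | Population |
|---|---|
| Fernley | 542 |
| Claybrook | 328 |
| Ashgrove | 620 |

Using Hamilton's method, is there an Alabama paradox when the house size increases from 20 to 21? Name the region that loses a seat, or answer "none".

At 20 seats: Fernley 7, Claybrook 5, Ashgrove 8.
At 21 seats: Fernley 8, Claybrook 4, Ashgrove 9.
Claybrook drops from 5 to 4.

Claybrook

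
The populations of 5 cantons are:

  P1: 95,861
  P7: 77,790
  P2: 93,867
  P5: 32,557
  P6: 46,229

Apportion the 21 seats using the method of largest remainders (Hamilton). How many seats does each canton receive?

Standard divisor: 346304 ÷ 21 ≈ 16490.667.
Standard quotas: P1 5.8130, P7 4.7172, P2 5.6921, P5 1.9743, P6 2.8033.
Lower quotas: P1 5, P7 4, P2 5, P5 1, P6 2 (sum 17, leaving 4 seats).
Remainders in descending order: P5 0.9743, P1 0.8130, P6 0.8033, P7 0.7172, P2 0.6921.
The surplus seats go to P5, P1, P6, P7.

P1=6, P7=5, P2=5, P5=2, P6=3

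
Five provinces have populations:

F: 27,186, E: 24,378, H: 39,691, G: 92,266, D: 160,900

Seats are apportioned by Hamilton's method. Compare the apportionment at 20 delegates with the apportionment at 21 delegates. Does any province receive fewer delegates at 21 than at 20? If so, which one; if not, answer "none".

E

At 20 seats: F 2, E 2, H 2, G 5, D 9.
At 21 seats: F 2, E 1, H 2, G 6, D 10.
E drops from 2 to 1.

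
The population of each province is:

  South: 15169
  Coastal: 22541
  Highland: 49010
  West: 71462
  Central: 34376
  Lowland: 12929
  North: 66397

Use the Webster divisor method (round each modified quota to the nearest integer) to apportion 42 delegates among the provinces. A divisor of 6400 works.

South: 2, Coastal: 4, Highland: 8, West: 11, Central: 5, Lowland: 2, North: 10

With modified divisor 6400: modified quotas South 2.370, Coastal 3.522, Highland 7.658, West 11.166, Central 5.371, Lowland 2.020, North 10.375.
Rounding to the nearest integer: South 2, Coastal 4, Highland 8, West 11, Central 5, Lowland 2, North 10 (total 42).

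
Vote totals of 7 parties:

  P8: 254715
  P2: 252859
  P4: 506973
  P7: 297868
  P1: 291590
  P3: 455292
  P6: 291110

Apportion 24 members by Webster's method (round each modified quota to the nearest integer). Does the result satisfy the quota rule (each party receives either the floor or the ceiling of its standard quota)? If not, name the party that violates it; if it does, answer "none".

none

Standard quotas: P8 2.601, P2 2.582, P4 5.177, P7 3.042, P1 2.977, P3 4.649, P6 2.973.
Webster allocation: P8 3, P2 2, P4 5, P7 3, P1 3, P3 5, P6 3.
Every allocation lies between the lower and upper quota.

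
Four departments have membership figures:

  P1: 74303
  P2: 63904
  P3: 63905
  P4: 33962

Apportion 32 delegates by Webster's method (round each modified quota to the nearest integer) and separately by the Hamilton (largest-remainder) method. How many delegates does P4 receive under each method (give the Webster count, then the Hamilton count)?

Webster: P1 10, P2 8, P3 9, P4 5.
Hamilton: P1 10, P2 9, P3 9, P4 4.
P4 gets 5 under Webster and 4 under Hamilton.

5 and 4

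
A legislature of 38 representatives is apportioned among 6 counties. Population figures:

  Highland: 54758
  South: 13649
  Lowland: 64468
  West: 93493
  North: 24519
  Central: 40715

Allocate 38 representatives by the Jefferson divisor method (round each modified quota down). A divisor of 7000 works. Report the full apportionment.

Highland 7, South 1, Lowland 9, West 13, North 3, Central 5

With modified divisor 7000: modified quotas Highland 7.823, South 1.950, Lowland 9.210, West 13.356, North 3.503, Central 5.816.
Rounding down: Highland 7, South 1, Lowland 9, West 13, North 3, Central 5 (total 38).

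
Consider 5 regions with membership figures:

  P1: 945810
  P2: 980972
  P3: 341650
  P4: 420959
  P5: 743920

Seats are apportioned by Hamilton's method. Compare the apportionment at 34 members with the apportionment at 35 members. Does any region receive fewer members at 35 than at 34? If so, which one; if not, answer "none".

At 34 seats: P1 9, P2 10, P3 4, P4 4, P5 7.
At 35 seats: P1 10, P2 10, P3 3, P4 4, P5 8.
P3 drops from 4 to 3.

P3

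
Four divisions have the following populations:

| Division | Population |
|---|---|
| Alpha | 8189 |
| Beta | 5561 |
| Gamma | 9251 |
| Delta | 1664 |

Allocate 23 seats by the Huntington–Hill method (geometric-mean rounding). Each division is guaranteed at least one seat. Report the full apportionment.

With divisor 1092: modified quotas Alpha 7.499, Beta 5.092, Gamma 8.472, Delta 1.524.
Geometric-mean thresholds: Alpha √(7·8)=7.483, Beta √(5·6)=5.477, Gamma √(8·9)=8.485, Delta √(1·2)=1.414.
Each quota rounded against its threshold gives Alpha 8, Beta 5, Gamma 8, Delta 2 (total 23).

Alpha=8, Beta=5, Gamma=8, Delta=2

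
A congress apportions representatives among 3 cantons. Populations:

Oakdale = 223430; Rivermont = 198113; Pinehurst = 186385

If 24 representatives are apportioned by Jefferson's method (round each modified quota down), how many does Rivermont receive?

Standard divisor 607928/24 ≈ 25330.333; standard quotas: Oakdale 8.821, Rivermont 7.821, Pinehurst 7.358.
Rounding down gives 8, 7, 7 = 22 seats, so the divisor must be adjusted.
With modified divisor 24000: modified quotas Oakdale 9.310, Rivermont 8.255, Pinehurst 7.766.
Rounding down: Oakdale 9, Rivermont 8, Pinehurst 7 (total 24).
Rivermont receives 8.

8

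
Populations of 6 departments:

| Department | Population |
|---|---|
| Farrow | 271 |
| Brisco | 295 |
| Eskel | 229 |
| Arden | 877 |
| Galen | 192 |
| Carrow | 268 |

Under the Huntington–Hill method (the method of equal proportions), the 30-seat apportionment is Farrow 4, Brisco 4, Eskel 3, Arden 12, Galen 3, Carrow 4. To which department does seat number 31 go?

Priority for the next seat is population ÷ (√(s·(s+1))).
Priorities: Farrow 60.597, Brisco 65.964, Eskel 66.107, Arden 70.216, Galen 55.426, Carrow 59.927.
Highest priority: Arden.

Arden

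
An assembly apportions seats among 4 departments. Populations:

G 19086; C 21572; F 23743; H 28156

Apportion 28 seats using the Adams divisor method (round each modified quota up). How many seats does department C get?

7

Standard divisor 92557/28 ≈ 3305.607; standard quotas: G 5.774, C 6.526, F 7.183, H 8.518.
Rounding up gives 6, 7, 8, 9 = 30 seats, so the divisor must be adjusted.
With modified divisor 3560: modified quotas G 5.361, C 6.060, F 6.669, H 7.909.
Rounding up: G 6, C 7, F 7, H 8 (total 28).
C receives 7.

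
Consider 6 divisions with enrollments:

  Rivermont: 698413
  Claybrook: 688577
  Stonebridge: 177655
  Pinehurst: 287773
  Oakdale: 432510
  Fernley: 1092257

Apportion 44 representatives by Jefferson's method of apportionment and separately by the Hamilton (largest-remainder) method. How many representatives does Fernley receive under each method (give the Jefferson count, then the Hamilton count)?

15 and 14

Jefferson: Rivermont 9, Claybrook 9, Stonebridge 2, Pinehurst 3, Oakdale 6, Fernley 15.
Hamilton: Rivermont 9, Claybrook 9, Stonebridge 2, Pinehurst 4, Oakdale 6, Fernley 14.
Fernley gets 15 under Jefferson and 14 under Hamilton.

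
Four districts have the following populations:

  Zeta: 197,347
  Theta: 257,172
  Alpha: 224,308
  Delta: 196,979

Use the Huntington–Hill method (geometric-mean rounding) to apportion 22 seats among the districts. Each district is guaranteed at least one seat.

Zeta=5; Theta=6; Alpha=6; Delta=5

With divisor 40318: modified quotas Zeta 4.895, Theta 6.379, Alpha 5.563, Delta 4.886.
Geometric-mean thresholds: Zeta √(4·5)=4.472, Theta √(6·7)=6.481, Alpha √(5·6)=5.477, Delta √(4·5)=4.472.
Each quota rounded against its threshold gives Zeta 5, Theta 6, Alpha 6, Delta 5 (total 22).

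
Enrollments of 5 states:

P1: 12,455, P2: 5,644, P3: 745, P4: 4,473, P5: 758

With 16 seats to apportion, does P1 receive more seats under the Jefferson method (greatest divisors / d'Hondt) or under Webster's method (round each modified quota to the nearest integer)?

Jefferson: P1 9, P2 4, P3 0, P4 3, P5 0.
Webster: P1 8, P2 4, P3 0, P4 3, P5 1.
P1 gets 9 under Jefferson and 8 under Webster.

Jefferson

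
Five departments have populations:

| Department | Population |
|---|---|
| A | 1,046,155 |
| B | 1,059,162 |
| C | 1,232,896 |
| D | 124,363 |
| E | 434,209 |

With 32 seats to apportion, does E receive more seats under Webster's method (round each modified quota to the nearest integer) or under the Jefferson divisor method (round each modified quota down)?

Webster

Webster: A 8, B 9, C 10, D 1, E 4.
Jefferson: A 9, B 9, C 10, D 1, E 3.
E gets 4 under Webster and 3 under Jefferson.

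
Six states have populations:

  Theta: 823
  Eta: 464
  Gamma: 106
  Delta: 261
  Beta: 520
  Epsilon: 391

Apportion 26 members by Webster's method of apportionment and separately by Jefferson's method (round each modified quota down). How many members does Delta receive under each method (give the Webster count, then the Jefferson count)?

3 and 2

Webster: Theta 8, Eta 5, Gamma 1, Delta 3, Beta 5, Epsilon 4.
Jefferson: Theta 9, Eta 5, Gamma 1, Delta 2, Beta 5, Epsilon 4.
Delta gets 3 under Webster and 2 under Jefferson.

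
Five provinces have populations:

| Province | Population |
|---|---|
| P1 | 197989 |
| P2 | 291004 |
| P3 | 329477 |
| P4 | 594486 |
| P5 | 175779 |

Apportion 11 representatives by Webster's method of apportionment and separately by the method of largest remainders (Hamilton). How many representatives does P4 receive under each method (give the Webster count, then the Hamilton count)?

Webster: P1 1, P2 2, P3 2, P4 5, P5 1.
Hamilton: P1 2, P2 2, P3 2, P4 4, P5 1.
P4 gets 5 under Webster and 4 under Hamilton.

5 and 4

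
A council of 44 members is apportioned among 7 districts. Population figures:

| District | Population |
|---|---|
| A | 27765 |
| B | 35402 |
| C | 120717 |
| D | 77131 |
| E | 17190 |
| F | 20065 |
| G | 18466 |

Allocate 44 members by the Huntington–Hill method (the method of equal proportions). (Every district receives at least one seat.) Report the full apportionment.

A 4, B 5, C 16, D 11, E 2, F 3, G 3

With divisor 7337: modified quotas A 3.784, B 4.825, C 16.453, D 10.513, E 2.343, F 2.735, G 2.517.
Geometric-mean thresholds: A √(3·4)=3.464, B √(4·5)=4.472, C √(16·17)=16.492, D √(10·11)=10.488, E √(2·3)=2.449, F √(2·3)=2.449, G √(2·3)=2.449.
Each quota rounded against its threshold gives A 4, B 5, C 16, D 11, E 2, F 3, G 3 (total 44).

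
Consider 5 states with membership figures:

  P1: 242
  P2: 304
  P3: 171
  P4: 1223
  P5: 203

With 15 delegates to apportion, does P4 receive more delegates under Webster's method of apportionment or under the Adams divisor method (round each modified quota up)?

Webster

Webster: P1 2, P2 2, P3 1, P4 9, P5 1.
Adams: P1 2, P2 2, P3 1, P4 8, P5 2.
P4 gets 9 under Webster and 8 under Adams.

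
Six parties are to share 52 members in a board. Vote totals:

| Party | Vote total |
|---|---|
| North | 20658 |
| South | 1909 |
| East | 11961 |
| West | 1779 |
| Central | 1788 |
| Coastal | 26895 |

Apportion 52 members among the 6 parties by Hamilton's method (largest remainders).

North 17, South 2, East 10, West 1, Central 1, Coastal 21

Standard divisor: 64990 ÷ 52 ≈ 1249.808.
Standard quotas: North 16.5289, South 1.5274, East 9.5703, West 1.4234, Central 1.4306, Coastal 21.5193.
Lower quotas: North 16, South 1, East 9, West 1, Central 1, Coastal 21 (sum 49, leaving 3 seats).
Remainders in descending order: East 0.5703, North 0.5289, South 0.5274, Coastal 0.5193, Central 0.4306, West 0.4234.
The surplus seats go to East, North, South.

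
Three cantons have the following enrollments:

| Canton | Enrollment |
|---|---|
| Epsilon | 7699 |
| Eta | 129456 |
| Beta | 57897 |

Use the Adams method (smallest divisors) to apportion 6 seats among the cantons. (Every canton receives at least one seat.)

Standard divisor 195052/6 ≈ 32508.667; standard quotas: Epsilon 0.237, Eta 3.982, Beta 1.781.
Rounding up gives 1, 4, 2 = 7 seats, so the divisor must be adjusted.
With modified divisor 50500: modified quotas Epsilon 0.152, Eta 2.563, Beta 1.146.
Rounding up: Epsilon 1, Eta 3, Beta 2 (total 6).

Epsilon=1, Eta=3, Beta=2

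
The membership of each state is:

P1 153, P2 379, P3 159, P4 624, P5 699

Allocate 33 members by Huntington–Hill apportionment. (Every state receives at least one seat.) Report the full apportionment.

With divisor 62: modified quotas P1 2.468, P2 6.113, P3 2.565, P4 10.065, P5 11.274.
Geometric-mean thresholds: P1 √(2·3)=2.449, P2 √(6·7)=6.481, P3 √(2·3)=2.449, P4 √(10·11)=10.488, P5 √(11·12)=11.489.
Each quota rounded against its threshold gives P1 3, P2 6, P3 3, P4 10, P5 11 (total 33).

P1: 3, P2: 6, P3: 3, P4: 10, P5: 11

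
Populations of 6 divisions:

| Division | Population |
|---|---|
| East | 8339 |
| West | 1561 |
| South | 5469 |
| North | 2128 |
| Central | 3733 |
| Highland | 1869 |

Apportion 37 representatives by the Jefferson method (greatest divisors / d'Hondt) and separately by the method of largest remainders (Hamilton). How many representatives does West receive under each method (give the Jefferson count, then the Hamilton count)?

2 and 3

Jefferson: East 14, West 2, South 9, North 3, Central 6, Highland 3.
Hamilton: East 13, West 3, South 9, North 3, Central 6, Highland 3.
West gets 2 under Jefferson and 3 under Hamilton.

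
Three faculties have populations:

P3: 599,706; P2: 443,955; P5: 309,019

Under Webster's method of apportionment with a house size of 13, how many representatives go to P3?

6

Standard divisor 1352680/13 ≈ 104052.308; standard quotas: P3 5.764, P2 4.267, P5 2.970.
Rounding to the nearest integer gives P3 6, P2 4, P5 3 — total 13, matching the house size, so no adjustment is needed.
P3 receives 6.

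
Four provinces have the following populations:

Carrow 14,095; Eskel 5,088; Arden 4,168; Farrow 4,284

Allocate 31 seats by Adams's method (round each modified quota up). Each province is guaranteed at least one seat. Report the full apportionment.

Standard divisor 27635/31 ≈ 891.452; standard quotas: Carrow 15.811, Eskel 5.708, Arden 4.676, Farrow 4.806.
Rounding up gives 16, 6, 5, 5 = 32 seats, so the divisor must be adjusted.
With modified divisor 1000: modified quotas Carrow 14.095, Eskel 5.088, Arden 4.168, Farrow 4.284.
Rounding up: Carrow 15, Eskel 6, Arden 5, Farrow 5 (total 31).

Carrow 15, Eskel 6, Arden 5, Farrow 5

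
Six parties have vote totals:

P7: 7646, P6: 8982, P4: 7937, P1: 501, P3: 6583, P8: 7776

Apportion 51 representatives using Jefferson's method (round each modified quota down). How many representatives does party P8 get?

Standard divisor 39425/51 ≈ 773.039; standard quotas: P7 9.891, P6 11.619, P4 10.267, P1 0.648, P3 8.516, P8 10.059.
Rounding down gives 9, 11, 10, 0, 8, 10 = 48 seats, so the divisor must be adjusted.
With modified divisor 726: modified quotas P7 10.532, P6 12.372, P4 10.933, P1 0.690, P3 9.067, P8 10.711.
Rounding down: P7 10, P6 12, P4 10, P1 0, P3 9, P8 10 (total 51).
P8 receives 10.

10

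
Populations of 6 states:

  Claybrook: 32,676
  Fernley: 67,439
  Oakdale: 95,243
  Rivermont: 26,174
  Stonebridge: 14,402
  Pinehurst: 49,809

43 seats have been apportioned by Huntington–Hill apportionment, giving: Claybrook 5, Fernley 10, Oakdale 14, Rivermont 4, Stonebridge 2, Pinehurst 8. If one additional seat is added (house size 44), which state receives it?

Oakdale

Priority for the next seat is population ÷ (√(s·(s+1))).
Priorities: Claybrook 5965.794, Fernley 6430.056, Oakdale 6572.391, Rivermont 5852.684, Stonebridge 5879.592, Pinehurst 5870.047.
Highest priority: Oakdale.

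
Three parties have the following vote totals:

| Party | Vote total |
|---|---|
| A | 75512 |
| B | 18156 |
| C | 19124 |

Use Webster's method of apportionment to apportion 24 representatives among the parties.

A 16; B 4; C 4

Standard divisor 112792/24 ≈ 4699.667; standard quotas: A 16.068, B 3.863, C 4.069.
Rounding to the nearest integer gives A 16, B 4, C 4 — total 24, matching the house size, so no adjustment is needed.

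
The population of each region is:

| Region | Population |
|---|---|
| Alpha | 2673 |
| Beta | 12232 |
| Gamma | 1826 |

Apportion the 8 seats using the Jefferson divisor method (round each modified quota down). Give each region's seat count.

Standard divisor 16731/8 ≈ 2091.375; standard quotas: Alpha 1.278, Beta 5.849, Gamma 0.873.
Rounding down gives 1, 5, 0 = 6 seats, so the divisor must be adjusted.
With modified divisor 1790: modified quotas Alpha 1.493, Beta 6.834, Gamma 1.020.
Rounding down: Alpha 1, Beta 6, Gamma 1 (total 8).

Alpha 1; Beta 6; Gamma 1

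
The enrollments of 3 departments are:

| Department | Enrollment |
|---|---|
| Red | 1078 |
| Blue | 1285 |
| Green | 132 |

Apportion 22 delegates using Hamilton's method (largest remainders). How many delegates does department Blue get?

11

The standard divisor is 2495/22 ≈ 113.409.
Standard quotas: Red 9.505, Blue 11.331, Green 1.164.
Lower quotas: Red 9, Blue 11, Green 1 (sum 21, leaving 1 seat).
Remainders in descending order: Red 0.505, Blue 0.331, Green 0.164.
The surplus seat goes to Red.
Blue receives 11.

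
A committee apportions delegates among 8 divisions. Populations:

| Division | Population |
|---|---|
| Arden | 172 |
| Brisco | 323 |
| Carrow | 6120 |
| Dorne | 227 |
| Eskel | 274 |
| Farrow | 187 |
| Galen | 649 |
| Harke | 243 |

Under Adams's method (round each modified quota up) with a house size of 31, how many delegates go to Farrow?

Standard divisor 8195/31 ≈ 264.355; standard quotas: Arden 0.651, Brisco 1.222, Carrow 23.151, Dorne 0.859, Eskel 1.036, Farrow 0.707, Galen 2.455, Harke 0.919.
Rounding up gives 1, 2, 24, 1, 2, 1, 3, 1 = 35 seats, so the divisor must be adjusted.
With modified divisor 300: modified quotas Arden 0.573, Brisco 1.077, Carrow 20.400, Dorne 0.757, Eskel 0.913, Farrow 0.623, Galen 2.163, Harke 0.810.
Rounding up: Arden 1, Brisco 2, Carrow 21, Dorne 1, Eskel 1, Farrow 1, Galen 3, Harke 1 (total 31).
Farrow receives 1.

1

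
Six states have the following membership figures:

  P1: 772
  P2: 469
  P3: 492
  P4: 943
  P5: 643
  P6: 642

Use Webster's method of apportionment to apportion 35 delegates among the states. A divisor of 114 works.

P1 7; P2 4; P3 4; P4 8; P5 6; P6 6

With modified divisor 114: modified quotas P1 6.772, P2 4.114, P3 4.316, P4 8.272, P5 5.640, P6 5.632.
Rounding to the nearest integer: P1 7, P2 4, P3 4, P4 8, P5 6, P6 6 (total 35).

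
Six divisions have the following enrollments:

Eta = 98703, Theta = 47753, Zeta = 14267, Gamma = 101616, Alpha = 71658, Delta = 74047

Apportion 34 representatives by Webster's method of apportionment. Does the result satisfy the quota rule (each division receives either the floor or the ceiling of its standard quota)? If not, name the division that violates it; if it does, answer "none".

none

Standard quotas: Eta 8.224, Theta 3.979, Zeta 1.189, Gamma 8.467, Alpha 5.971, Delta 6.170.
Webster allocation: Eta 8, Theta 4, Zeta 1, Gamma 9, Alpha 6, Delta 6.
Every allocation lies between the lower and upper quota.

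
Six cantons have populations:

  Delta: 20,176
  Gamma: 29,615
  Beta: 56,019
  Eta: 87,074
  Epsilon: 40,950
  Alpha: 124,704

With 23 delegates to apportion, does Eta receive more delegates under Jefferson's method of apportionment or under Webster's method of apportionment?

Jefferson

Jefferson: Delta 1, Gamma 2, Beta 4, Eta 6, Epsilon 2, Alpha 8.
Webster: Delta 1, Gamma 2, Beta 4, Eta 5, Epsilon 3, Alpha 8.
Eta gets 6 under Jefferson and 5 under Webster.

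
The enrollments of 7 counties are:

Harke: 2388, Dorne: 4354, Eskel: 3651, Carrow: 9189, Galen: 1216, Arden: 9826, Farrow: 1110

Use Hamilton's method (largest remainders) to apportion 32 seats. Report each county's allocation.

The standard divisor is 31734/32 ≈ 991.688.
Standard quotas: Harke 2.4080, Dorne 4.3905, Eskel 3.6816, Carrow 9.2660, Galen 1.2262, Arden 9.9084, Farrow 1.1193.
Lower quotas: Harke 2, Dorne 4, Eskel 3, Carrow 9, Galen 1, Arden 9, Farrow 1 (sum 29, leaving 3 seats).
Remainders in descending order: Arden 0.9084, Eskel 0.6816, Harke 0.4080, Dorne 0.3905, Carrow 0.2660, Galen 0.2262, Farrow 0.1193.
Largest remainders: Arden, Eskel, Harke receive the extra seats.

Harke 3, Dorne 4, Eskel 4, Carrow 9, Galen 1, Arden 10, Farrow 1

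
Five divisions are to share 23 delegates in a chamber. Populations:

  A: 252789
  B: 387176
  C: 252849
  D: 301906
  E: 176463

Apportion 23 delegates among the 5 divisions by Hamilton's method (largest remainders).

A 4, B 7, C 4, D 5, E 3

The standard divisor is 1371183/23 ≈ 59616.652.
Standard quotas: A 4.2402, B 6.4944, C 4.2412, D 5.0641, E 2.9600.
Lower quotas: A 4, B 6, C 4, D 5, E 2 (sum 21, leaving 2 seats).
Remainders in descending order: E 0.9600, B 0.4944, C 0.2412, A 0.2402, D 0.0641.
Largest remainders: E, B receive the extra seats.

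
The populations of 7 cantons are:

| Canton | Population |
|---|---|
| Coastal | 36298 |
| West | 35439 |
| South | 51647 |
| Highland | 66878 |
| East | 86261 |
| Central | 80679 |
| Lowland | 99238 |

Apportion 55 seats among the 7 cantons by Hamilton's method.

Coastal=4; West=4; South=6; Highland=8; East=11; Central=10; Lowland=12

The standard divisor is 456440/55 ≈ 8298.909.
Standard quotas: Coastal 4.3738, West 4.2703, South 6.2233, Highland 8.0586, East 10.3943, Central 9.7216, Lowland 11.9580.
Lower quotas: Coastal 4, West 4, South 6, Highland 8, East 10, Central 9, Lowland 11 (sum 52, leaving 3 seats).
Remainders in descending order: Lowland 0.9580, Central 0.7216, East 0.3943, Coastal 0.3738, West 0.2703, South 0.2233, Highland 0.0586.
Largest remainders: Lowland, Central, East receive the extra seats.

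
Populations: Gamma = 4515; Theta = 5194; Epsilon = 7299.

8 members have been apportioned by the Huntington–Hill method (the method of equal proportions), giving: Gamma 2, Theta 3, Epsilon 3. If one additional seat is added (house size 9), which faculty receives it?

Epsilon

Priority for the next seat is population ÷ (√(s·(s+1))).
Priorities: Gamma 1843.241, Theta 1499.379, Epsilon 2107.040.
Highest priority: Epsilon.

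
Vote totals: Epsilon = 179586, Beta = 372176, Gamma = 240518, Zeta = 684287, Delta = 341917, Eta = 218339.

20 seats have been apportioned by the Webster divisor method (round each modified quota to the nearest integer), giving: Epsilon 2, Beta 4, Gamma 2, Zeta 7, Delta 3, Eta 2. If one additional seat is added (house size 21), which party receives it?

Priority for the next seat is population ÷ (current seats + 0.5).
Priorities: Epsilon 71834.400, Beta 82705.778, Gamma 96207.200, Zeta 91238.267, Delta 97690.571, Eta 87335.600.
Highest priority: Delta.

Delta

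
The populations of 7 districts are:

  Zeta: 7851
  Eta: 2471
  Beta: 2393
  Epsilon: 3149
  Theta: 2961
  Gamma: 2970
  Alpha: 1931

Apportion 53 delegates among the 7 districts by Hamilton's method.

Standard divisor: 23726 ÷ 53 ≈ 447.66.
Standard quotas: Zeta 17.5378, Eta 5.5198, Beta 5.3456, Epsilon 7.0344, Theta 6.6144, Gamma 6.6345, Alpha 4.3135.
Lower quotas: Zeta 17, Eta 5, Beta 5, Epsilon 7, Theta 6, Gamma 6, Alpha 4 (sum 50, leaving 3 seats).
Remainders in descending order: Gamma 0.6345, Theta 0.6144, Zeta 0.5378, Eta 0.5198, Beta 0.3456, Alpha 0.3135, Epsilon 0.0344.
Largest remainders: Gamma, Theta, Zeta receive the extra seats.

Zeta=18; Eta=5; Beta=5; Epsilon=7; Theta=7; Gamma=7; Alpha=4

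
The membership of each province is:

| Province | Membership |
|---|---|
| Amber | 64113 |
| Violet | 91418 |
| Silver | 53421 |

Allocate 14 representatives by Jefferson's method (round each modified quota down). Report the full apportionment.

Standard divisor 208952/14 ≈ 14925.143; standard quotas: Amber 4.296, Violet 6.125, Silver 3.579.
Rounding down gives 4, 6, 3 = 13 seats, so the divisor must be adjusted.
With modified divisor 13200: modified quotas Amber 4.857, Violet 6.926, Silver 4.047.
Rounding down: Amber 4, Violet 6, Silver 4 (total 14).

Amber 4, Violet 6, Silver 4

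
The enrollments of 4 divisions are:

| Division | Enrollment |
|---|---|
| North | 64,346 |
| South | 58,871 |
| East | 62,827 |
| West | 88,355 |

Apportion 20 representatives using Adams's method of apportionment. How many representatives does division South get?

Standard divisor 274399/20 ≈ 13719.95; standard quotas: North 4.690, South 4.291, East 4.579, West 6.440.
Rounding up gives 5, 5, 5, 7 = 22 seats, so the divisor must be adjusted.
With modified divisor 15200: modified quotas North 4.233, South 3.873, East 4.133, West 5.813.
Rounding up: North 5, South 4, East 5, West 6 (total 20).
South receives 4.

4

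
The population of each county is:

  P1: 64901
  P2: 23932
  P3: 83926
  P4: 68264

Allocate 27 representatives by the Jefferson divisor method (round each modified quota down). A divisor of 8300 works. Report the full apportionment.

With modified divisor 8300: modified quotas P1 7.819, P2 2.883, P3 10.112, P4 8.225.
Rounding down: P1 7, P2 2, P3 10, P4 8 (total 27).

P1 7; P2 2; P3 10; P4 8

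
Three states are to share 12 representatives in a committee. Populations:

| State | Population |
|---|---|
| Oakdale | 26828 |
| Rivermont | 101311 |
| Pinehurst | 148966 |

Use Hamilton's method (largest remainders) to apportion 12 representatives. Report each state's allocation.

Standard divisor: 277105 ÷ 12 ≈ 23092.083.
Standard quotas: Oakdale 1.1618, Rivermont 4.3873, Pinehurst 6.4510.
Lower quotas: Oakdale 1, Rivermont 4, Pinehurst 6 (sum 11, leaving 1 seat).
Remainders in descending order: Pinehurst 0.4510, Rivermont 0.3873, Oakdale 0.1618.
The surplus seat goes to Pinehurst.

Oakdale 1; Rivermont 4; Pinehurst 7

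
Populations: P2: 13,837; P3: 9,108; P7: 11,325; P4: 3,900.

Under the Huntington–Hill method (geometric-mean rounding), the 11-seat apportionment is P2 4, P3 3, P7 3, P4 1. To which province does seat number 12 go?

Priority for the next seat is population ÷ (√(s·(s+1))).
Priorities: P2 3094.047, P3 2629.253, P7 3269.246, P4 2757.716.
Highest priority: P7.

P7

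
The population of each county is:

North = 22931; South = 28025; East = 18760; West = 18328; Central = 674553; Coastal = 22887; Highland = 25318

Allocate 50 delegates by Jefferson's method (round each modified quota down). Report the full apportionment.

North 1, South 1, East 1, West 1, Central 44, Coastal 1, Highland 1

Standard divisor 810802/50 ≈ 16216.04; standard quotas: North 1.414, South 1.728, East 1.157, West 1.130, Central 41.598, Coastal 1.411, Highland 1.561.
Rounding down gives 1, 1, 1, 1, 41, 1, 1 = 47 seats, so the divisor must be adjusted.
With modified divisor 15200: modified quotas North 1.509, South 1.844, East 1.234, West 1.206, Central 44.378, Coastal 1.506, Highland 1.666.
Rounding down: North 1, South 1, East 1, West 1, Central 44, Coastal 1, Highland 1 (total 50).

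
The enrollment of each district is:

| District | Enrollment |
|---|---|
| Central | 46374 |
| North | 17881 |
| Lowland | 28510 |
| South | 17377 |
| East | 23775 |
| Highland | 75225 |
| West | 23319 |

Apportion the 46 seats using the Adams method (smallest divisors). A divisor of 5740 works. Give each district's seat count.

With modified divisor 5740: modified quotas Central 8.079, North 3.115, Lowland 4.967, South 3.027, East 4.142, Highland 13.105, West 4.063.
Rounding up: Central 9, North 4, Lowland 5, South 4, East 5, Highland 14, West 5 (total 46).

Central=9, North=4, Lowland=5, South=4, East=5, Highland=14, West=5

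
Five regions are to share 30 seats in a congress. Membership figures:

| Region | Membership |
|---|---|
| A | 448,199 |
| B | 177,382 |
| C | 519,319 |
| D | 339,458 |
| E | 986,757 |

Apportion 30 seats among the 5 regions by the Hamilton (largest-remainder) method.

A=6, B=2, C=6, D=4, E=12

The standard divisor is 2471115/30 ≈ 82370.5.
Standard quotas: A 5.4413, B 2.1535, C 6.3047, D 4.1211, E 11.9795.
Lower quotas: A 5, B 2, C 6, D 4, E 11 (sum 28, leaving 2 seats).
Remainders in descending order: E 0.9795, A 0.4413, C 0.3047, B 0.1535, D 0.1211.
Largest remainders: E, A receive the extra seats.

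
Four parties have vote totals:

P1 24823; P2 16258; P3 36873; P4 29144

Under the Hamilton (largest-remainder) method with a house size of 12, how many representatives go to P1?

3

Total 107098; standard divisor 107098/12 ≈ 8924.833.
Standard quotas: P1 2.7813, P2 1.8217, P3 4.1315, P4 3.2655.
Lower quotas: P1 2, P2 1, P3 4, P4 3 (sum 10, leaving 2 seats).
Remainders in descending order: P2 0.8217, P1 0.7813, P4 0.2655, P3 0.1315.
The surplus seats go to P2, P1.
P1 receives 3.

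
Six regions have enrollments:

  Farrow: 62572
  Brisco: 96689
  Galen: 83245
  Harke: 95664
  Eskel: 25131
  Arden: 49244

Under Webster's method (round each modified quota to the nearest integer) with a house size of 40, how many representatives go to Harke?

9

Standard divisor 412545/40 ≈ 10313.625; standard quotas: Farrow 6.067, Brisco 9.375, Galen 8.071, Harke 9.275, Eskel 2.437, Arden 4.775.
Rounding to the nearest integer gives 6, 9, 8, 9, 2, 5 = 39 seats, so the divisor must be adjusted.
With modified divisor 10145.4: modified quotas Farrow 6.168, Brisco 9.530, Galen 8.205, Harke 9.429, Eskel 2.477, Arden 4.854.
Rounding to the nearest integer: Farrow 6, Brisco 10, Galen 8, Harke 9, Eskel 2, Arden 5 (total 40).
Harke receives 9.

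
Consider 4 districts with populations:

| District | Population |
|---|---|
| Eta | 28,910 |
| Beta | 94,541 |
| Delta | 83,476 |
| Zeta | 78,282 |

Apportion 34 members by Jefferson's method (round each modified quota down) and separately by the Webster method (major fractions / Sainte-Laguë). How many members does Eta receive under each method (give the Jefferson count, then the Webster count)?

3 and 4

Jefferson: Eta 3, Beta 12, Delta 10, Zeta 9.
Webster: Eta 4, Beta 11, Delta 10, Zeta 9.
Eta gets 3 under Jefferson and 4 under Webster.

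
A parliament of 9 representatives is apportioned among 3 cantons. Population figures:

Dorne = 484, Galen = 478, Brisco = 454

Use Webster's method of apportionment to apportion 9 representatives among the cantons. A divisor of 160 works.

Dorne 3; Galen 3; Brisco 3

With modified divisor 160: modified quotas Dorne 3.025, Galen 2.987, Brisco 2.837.
Rounding to the nearest integer: Dorne 3, Galen 3, Brisco 3 (total 9).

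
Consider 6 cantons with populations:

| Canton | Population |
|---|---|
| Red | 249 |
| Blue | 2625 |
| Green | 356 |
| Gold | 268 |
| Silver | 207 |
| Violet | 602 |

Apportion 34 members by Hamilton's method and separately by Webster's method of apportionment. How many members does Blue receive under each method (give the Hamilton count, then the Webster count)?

21 and 20

Hamilton: Red 2, Blue 21, Green 3, Gold 2, Silver 1, Violet 5.
Webster: Red 2, Blue 20, Green 3, Gold 2, Silver 2, Violet 5.
Blue gets 21 under Hamilton and 20 under Webster.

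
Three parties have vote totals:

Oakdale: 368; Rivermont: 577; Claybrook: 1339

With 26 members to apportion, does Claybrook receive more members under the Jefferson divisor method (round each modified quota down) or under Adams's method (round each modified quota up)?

Jefferson: Oakdale 4, Rivermont 6, Claybrook 16.
Adams: Oakdale 4, Rivermont 7, Claybrook 15.
Claybrook gets 16 under Jefferson and 15 under Adams.

Jefferson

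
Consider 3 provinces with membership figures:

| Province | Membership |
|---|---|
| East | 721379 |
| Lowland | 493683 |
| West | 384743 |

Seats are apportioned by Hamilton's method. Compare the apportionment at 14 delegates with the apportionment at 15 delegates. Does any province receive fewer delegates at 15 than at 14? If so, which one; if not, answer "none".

At 14 seats: East 6, Lowland 4, West 4.
At 15 seats: East 7, Lowland 5, West 3.
West drops from 4 to 3.

West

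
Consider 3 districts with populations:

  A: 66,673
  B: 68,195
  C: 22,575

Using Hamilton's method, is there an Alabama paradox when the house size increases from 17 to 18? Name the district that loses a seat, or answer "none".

At 17 seats: A 7, B 7, C 3.
At 18 seats: A 8, B 8, C 2.
C drops from 3 to 2.

C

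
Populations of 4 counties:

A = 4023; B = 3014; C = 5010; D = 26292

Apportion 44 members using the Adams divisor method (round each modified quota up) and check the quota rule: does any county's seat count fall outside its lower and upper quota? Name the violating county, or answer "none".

D

Standard quotas: A 4.617, B 3.459, C 5.750, D 30.174.
Adams allocation: A 5, B 4, C 6, D 29.
D has quota 30.174 (lower 30, upper 31) but receives 29 — outside the quota interval.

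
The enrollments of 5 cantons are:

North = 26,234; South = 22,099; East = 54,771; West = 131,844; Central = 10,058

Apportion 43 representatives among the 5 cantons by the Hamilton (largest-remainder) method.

North: 4; South: 4; East: 10; West: 23; Central: 2

Total 245006; standard divisor 245006/43 ≈ 5697.814.
Standard quotas: North 4.6042, South 3.8785, East 9.6126, West 23.1394, Central 1.7652.
Lower quotas: North 4, South 3, East 9, West 23, Central 1 (sum 40, leaving 3 seats).
Remainders in descending order: South 0.8785, Central 0.7652, East 0.6126, North 0.6042, West 0.1394.
Largest remainders: South, Central, East receive the extra seats.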